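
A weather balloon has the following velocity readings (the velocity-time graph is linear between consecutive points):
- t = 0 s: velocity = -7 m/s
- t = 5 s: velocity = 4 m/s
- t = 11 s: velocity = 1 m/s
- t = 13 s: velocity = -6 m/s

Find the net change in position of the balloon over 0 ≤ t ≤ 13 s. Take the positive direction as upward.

Net displacement equals the area under the velocity-time graph (areas below the axis count negative).
0–5 s: ½(-7 + 4)(5) = -7.5 m
5–11 s: ½(4 + 1)(6) = 15 m
11–13 s: ½(1 + -6)(2) = -5 m
Net displacement = 2.5 m

2.5 m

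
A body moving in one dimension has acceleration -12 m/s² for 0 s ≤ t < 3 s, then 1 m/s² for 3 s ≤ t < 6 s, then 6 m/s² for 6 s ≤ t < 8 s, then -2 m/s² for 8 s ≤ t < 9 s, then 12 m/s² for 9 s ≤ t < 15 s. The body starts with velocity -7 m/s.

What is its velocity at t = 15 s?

42 m/s

Δv equals the area under the a-t graph; then v = v₀ + Δv.
0–3 s: -12 × 3 = -36 m/s
3–6 s: 1 × 3 = 3 m/s
6–8 s: 6 × 2 = 12 m/s
8–9 s: -2 × 1 = -2 m/s
9–15 s: 12 × 6 = 72 m/s
Δv = 49 m/s, so v(15) = -7 + (49) = 42 m/s.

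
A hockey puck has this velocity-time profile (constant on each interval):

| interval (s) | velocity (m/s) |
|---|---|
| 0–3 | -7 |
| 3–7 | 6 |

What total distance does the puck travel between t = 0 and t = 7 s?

Distance (not displacement) is the total path length: add the absolute areas under v-t.
0–3 s: |-7| × 3 = 21 m
3–7 s: |6| × 4 = 24 m
Total distance = 45 m

45 m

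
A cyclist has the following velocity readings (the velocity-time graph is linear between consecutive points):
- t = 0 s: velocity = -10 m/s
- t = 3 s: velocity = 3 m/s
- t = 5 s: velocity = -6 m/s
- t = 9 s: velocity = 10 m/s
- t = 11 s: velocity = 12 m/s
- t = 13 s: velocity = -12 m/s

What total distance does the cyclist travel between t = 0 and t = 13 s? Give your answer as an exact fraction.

Total distance travelled is ∫|v| dt — sum the magnitudes of each area piece.
0–3 s: v = 0 at t = 30/13 s; triangle areas 150/13 + 27/26 = 327/26 m
3–5 s: v = 0 at t = 11/3 s; triangle areas 1 + 4 = 5 m
5–9 s: v = 0 at t = 6.5 s; triangle areas 4.5 + 12.5 = 17 m
9–11 s: |½(10 + 12)(2)| = 22 m
11–13 s: v = 0 at t = 12 s; triangle areas 6 + 6 = 12 m
Total distance = 1783/26 m

1783/26 m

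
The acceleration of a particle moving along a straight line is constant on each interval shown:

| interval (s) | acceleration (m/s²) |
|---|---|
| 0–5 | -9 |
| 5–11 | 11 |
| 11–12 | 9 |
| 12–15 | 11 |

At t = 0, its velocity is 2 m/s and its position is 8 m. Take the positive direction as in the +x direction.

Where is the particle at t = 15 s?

18.5 m

On each constant-a segment, Δv = aΔt and Δx = v₀Δt + ½aΔt²; chain segment to segment.
0–5 s: v starts 2 m/s; Δx = 2·5 + ½·-9·5² = -102.5 m; v ends -43 m/s.
5–11 s: v starts -43 m/s; Δx = -43·6 + ½·11·6² = -60 m; v ends 23 m/s.
11–12 s: v starts 23 m/s; Δx = 23·1 + ½·9·1² = 27.5 m; v ends 32 m/s.
12–15 s: v starts 32 m/s; Δx = 32·3 + ½·11·3² = 145.5 m; v ends 65 m/s.
x(15) = 8 + Σ Δx = 18.5 m.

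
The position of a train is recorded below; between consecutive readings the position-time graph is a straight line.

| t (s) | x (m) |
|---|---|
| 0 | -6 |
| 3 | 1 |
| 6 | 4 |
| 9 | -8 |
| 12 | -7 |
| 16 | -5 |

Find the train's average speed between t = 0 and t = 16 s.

Average speed = (total path length)/(elapsed time); on a piecewise-linear x-t graph the path length is Σ|Δx|.
0–3 s: |Δx| = |1 − -6| = 7 m
3–6 s: |Δx| = |4 − 1| = 3 m
6–9 s: |Δx| = |-8 − 4| = 12 m
9–12 s: |Δx| = |-7 − -8| = 1 m
12–16 s: |Δx| = |-5 − -7| = 2 m
Total path = 25 m; average speed = 25/16 = 1.5625 m/s.

1.5625 m/s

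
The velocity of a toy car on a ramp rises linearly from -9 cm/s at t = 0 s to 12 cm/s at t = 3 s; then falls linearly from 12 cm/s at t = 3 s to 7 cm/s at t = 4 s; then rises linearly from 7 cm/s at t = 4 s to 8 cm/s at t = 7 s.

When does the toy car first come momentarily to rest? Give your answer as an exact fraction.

v changes sign on 0–3 s (from -9 to 12); the graph is linear there, so v = 0 at t = 0 + (9)·(3 − 0)/(12 − -9) = 9/7 s.

t = 9/7 s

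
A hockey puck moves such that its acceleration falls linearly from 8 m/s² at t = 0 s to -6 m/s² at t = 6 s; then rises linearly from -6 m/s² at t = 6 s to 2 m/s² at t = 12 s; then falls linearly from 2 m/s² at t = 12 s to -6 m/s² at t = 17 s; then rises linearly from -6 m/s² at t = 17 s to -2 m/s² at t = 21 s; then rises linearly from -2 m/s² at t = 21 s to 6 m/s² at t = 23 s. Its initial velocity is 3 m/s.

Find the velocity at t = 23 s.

-25 m/s

Δv equals the area under the a-t graph; then v = v₀ + Δv.
0–6 s: ½(8 + -6)(6) = 6 m/s
6–12 s: ½(-6 + 2)(6) = -12 m/s
12–17 s: ½(2 + -6)(5) = -10 m/s
17–21 s: ½(-6 + -2)(4) = -16 m/s
21–23 s: ½(-2 + 6)(2) = 4 m/s
Δv = -28 m/s, so v(23) = 3 + (-28) = -25 m/s.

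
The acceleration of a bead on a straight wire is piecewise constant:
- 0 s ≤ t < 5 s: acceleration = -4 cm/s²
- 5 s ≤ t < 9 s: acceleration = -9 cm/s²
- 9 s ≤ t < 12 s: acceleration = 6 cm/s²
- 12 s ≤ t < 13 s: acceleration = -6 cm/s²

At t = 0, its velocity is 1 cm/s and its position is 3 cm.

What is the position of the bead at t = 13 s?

On each constant-a segment, Δv = aΔt and Δx = v₀Δt + ½aΔt²; chain segment to segment.
0–5 s: v starts 1 cm/s; Δx = 1·5 + ½·-4·5² = -45 cm; v ends -19 cm/s.
5–9 s: v starts -19 cm/s; Δx = -19·4 + ½·-9·4² = -148 cm; v ends -55 cm/s.
9–12 s: v starts -55 cm/s; Δx = -55·3 + ½·6·3² = -138 cm; v ends -37 cm/s.
12–13 s: v starts -37 cm/s; Δx = -37·1 + ½·-6·1² = -40 cm; v ends -43 cm/s.
x(13) = 3 + Σ Δx = -368 cm.

-368 cm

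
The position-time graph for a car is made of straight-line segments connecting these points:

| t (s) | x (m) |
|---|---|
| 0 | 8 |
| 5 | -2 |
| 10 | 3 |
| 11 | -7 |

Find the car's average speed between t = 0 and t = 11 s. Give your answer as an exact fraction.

Average speed = (total path length)/(elapsed time); on a piecewise-linear x-t graph the path length is Σ|Δx|.
0–5 s: |Δx| = |-2 − 8| = 10 m
5–10 s: |Δx| = |3 − -2| = 5 m
10–11 s: |Δx| = |-7 − 3| = 10 m
Total path = 25 m; average speed = 25/11 = 25/11 m/s.

25/11 m/s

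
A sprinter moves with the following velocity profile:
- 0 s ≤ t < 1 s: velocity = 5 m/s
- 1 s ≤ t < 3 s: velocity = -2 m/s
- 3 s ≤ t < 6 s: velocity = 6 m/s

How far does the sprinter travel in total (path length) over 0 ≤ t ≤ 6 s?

27 m

Distance (not displacement) is the total path length: add the absolute areas under v-t.
0–1 s: |5| × 1 = 5 m
1–3 s: |-2| × 2 = 4 m
3–6 s: |6| × 3 = 18 m
Total distance = 27 m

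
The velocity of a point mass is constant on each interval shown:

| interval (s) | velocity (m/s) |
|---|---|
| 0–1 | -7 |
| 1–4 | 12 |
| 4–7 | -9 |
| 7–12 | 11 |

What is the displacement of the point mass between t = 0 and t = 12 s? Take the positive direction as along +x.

57 m

Net displacement equals the area under the velocity-time graph (areas below the axis count negative).
0–1 s: -7 × 1 = -7 m
1–4 s: 12 × 3 = 36 m
4–7 s: -9 × 3 = -27 m
7–12 s: 11 × 5 = 55 m
Net displacement = 57 m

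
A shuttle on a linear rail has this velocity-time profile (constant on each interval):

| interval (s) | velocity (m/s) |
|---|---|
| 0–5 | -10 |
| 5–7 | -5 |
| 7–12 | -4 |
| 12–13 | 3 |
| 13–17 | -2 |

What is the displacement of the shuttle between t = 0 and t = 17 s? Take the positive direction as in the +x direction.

-85 m

Net displacement equals the area under the velocity-time graph (areas below the axis count negative).
0–5 s: -10 × 5 = -50 m
5–7 s: -5 × 2 = -10 m
7–12 s: -4 × 5 = -20 m
12–13 s: 3 × 1 = 3 m
13–17 s: -2 × 4 = -8 m
Net displacement = -85 m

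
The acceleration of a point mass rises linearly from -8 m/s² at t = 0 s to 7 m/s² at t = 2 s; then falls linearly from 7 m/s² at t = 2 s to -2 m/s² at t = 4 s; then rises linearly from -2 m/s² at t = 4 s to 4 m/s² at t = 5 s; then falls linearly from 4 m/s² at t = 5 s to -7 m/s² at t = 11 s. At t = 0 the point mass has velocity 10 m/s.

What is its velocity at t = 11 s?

Δv equals the area under the a-t graph; then v = v₀ + Δv.
0–2 s: ½(-8 + 7)(2) = -1 m/s
2–4 s: ½(7 + -2)(2) = 5 m/s
4–5 s: ½(-2 + 4)(1) = 1 m/s
5–11 s: ½(4 + -7)(6) = -9 m/s
Δv = -4 m/s, so v(11) = 10 + (-4) = 6 m/s.

6 m/s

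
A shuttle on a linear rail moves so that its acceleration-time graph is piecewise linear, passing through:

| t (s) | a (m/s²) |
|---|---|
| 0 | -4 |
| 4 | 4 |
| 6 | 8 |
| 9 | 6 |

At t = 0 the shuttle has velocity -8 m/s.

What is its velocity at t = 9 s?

Δv equals the area under the a-t graph; then v = v₀ + Δv.
0–4 s: ½(-4 + 4)(4) = 0 m/s
4–6 s: ½(4 + 8)(2) = 12 m/s
6–9 s: ½(8 + 6)(3) = 21 m/s
Δv = 33 m/s, so v(9) = -8 + (33) = 25 m/s.

25 m/s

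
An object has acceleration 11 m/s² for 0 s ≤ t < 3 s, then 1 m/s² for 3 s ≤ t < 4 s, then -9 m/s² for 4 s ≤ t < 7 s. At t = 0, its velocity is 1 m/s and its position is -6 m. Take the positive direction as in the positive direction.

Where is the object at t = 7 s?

On each constant-a segment, Δv = aΔt and Δx = v₀Δt + ½aΔt²; chain segment to segment.
0–3 s: v starts 1 m/s; Δx = 1·3 + ½·11·3² = 52.5 m; v ends 34 m/s.
3–4 s: v starts 34 m/s; Δx = 34·1 + ½·1·1² = 34.5 m; v ends 35 m/s.
4–7 s: v starts 35 m/s; Δx = 35·3 + ½·-9·3² = 64.5 m; v ends 8 m/s.
x(7) = -6 + Σ Δx = 145.5 m.

145.5 m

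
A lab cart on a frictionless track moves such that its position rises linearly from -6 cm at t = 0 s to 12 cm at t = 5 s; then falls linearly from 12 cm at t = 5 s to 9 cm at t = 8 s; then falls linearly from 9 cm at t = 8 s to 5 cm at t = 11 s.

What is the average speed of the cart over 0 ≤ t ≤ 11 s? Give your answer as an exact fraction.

25/11 cm/s

Average speed = (total path length)/(elapsed time); on a piecewise-linear x-t graph the path length is Σ|Δx|.
0–5 s: |Δx| = |12 − -6| = 18 cm
5–8 s: |Δx| = |9 − 12| = 3 cm
8–11 s: |Δx| = |5 − 9| = 4 cm
Total path = 25 cm; average speed = 25/11 = 25/11 cm/s.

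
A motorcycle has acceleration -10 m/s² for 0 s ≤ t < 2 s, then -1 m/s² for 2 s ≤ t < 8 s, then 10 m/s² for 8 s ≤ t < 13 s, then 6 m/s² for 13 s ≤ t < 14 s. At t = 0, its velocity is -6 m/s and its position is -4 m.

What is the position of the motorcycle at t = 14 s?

On each constant-a segment, Δv = aΔt and Δx = v₀Δt + ½aΔt²; chain segment to segment.
0–2 s: v starts -6 m/s; Δx = -6·2 + ½·-10·2² = -32 m; v ends -26 m/s.
2–8 s: v starts -26 m/s; Δx = -26·6 + ½·-1·6² = -174 m; v ends -32 m/s.
8–13 s: v starts -32 m/s; Δx = -32·5 + ½·10·5² = -35 m; v ends 18 m/s.
13–14 s: v starts 18 m/s; Δx = 18·1 + ½·6·1² = 21 m; v ends 24 m/s.
x(14) = -4 + Σ Δx = -224 m.

-224 m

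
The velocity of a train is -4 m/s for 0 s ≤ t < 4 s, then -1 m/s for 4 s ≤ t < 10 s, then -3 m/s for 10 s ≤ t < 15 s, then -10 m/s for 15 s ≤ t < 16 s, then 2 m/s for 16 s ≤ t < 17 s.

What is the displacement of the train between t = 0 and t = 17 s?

-45 m

Displacement is the signed area under the v-t curve.
0–4 s: -4 × 4 = -16 m
4–10 s: -1 × 6 = -6 m
10–15 s: -3 × 5 = -15 m
15–16 s: -10 × 1 = -10 m
16–17 s: 2 × 1 = 2 m
Net displacement = -45 m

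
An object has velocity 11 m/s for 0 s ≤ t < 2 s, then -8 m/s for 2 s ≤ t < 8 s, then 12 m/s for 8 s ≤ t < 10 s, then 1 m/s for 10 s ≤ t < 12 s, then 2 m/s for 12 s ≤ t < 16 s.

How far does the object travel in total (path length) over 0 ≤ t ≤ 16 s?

Total distance travelled is ∫|v| dt — sum the magnitudes of each area piece.
0–2 s: |11| × 2 = 22 m
2–8 s: |-8| × 6 = 48 m
8–10 s: |12| × 2 = 24 m
10–12 s: |1| × 2 = 2 m
12–16 s: |2| × 4 = 8 m
Total distance = 104 m

104 m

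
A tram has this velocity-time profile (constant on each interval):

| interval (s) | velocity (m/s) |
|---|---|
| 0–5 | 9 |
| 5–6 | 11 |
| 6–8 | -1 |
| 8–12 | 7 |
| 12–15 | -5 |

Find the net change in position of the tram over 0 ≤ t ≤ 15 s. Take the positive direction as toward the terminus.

Displacement is the signed area under the v-t curve.
0–5 s: 9 × 5 = 45 m
5–6 s: 11 × 1 = 11 m
6–8 s: -1 × 2 = -2 m
8–12 s: 7 × 4 = 28 m
12–15 s: -5 × 3 = -15 m
Net displacement = 67 m

67 m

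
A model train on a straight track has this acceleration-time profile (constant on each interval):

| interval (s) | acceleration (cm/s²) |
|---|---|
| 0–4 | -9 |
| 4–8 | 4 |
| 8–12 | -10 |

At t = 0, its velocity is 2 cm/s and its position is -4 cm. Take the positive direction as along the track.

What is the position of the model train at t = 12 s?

On each constant-a segment, Δv = aΔt and Δx = v₀Δt + ½aΔt²; chain segment to segment.
0–4 s: v starts 2 cm/s; Δx = 2·4 + ½·-9·4² = -64 cm; v ends -34 cm/s.
4–8 s: v starts -34 cm/s; Δx = -34·4 + ½·4·4² = -104 cm; v ends -18 cm/s.
8–12 s: v starts -18 cm/s; Δx = -18·4 + ½·-10·4² = -152 cm; v ends -58 cm/s.
x(12) = -4 + Σ Δx = -324 cm.

-324 cm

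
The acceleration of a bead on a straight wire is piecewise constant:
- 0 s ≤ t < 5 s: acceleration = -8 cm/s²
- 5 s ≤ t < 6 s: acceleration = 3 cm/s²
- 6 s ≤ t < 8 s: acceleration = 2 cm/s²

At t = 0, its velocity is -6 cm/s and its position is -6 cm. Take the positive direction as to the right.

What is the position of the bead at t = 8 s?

-262.5 cm

On each constant-a segment, Δv = aΔt and Δx = v₀Δt + ½aΔt²; chain segment to segment.
0–5 s: v starts -6 cm/s; Δx = -6·5 + ½·-8·5² = -130 cm; v ends -46 cm/s.
5–6 s: v starts -46 cm/s; Δx = -46·1 + ½·3·1² = -44.5 cm; v ends -43 cm/s.
6–8 s: v starts -43 cm/s; Δx = -43·2 + ½·2·2² = -82 cm; v ends -39 cm/s.
x(8) = -6 + Σ Δx = -262.5 cm.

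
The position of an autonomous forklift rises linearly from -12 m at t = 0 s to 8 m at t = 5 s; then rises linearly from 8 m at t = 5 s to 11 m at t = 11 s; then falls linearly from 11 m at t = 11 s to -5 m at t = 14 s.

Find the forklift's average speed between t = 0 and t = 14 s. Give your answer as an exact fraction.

39/14 m/s

Average speed = (total path length)/(elapsed time); on a piecewise-linear x-t graph the path length is Σ|Δx|.
0–5 s: |Δx| = |8 − -12| = 20 m
5–11 s: |Δx| = |11 − 8| = 3 m
11–14 s: |Δx| = |-5 − 11| = 16 m
Total path = 39 m; average speed = 39/14 = 39/14 m/s.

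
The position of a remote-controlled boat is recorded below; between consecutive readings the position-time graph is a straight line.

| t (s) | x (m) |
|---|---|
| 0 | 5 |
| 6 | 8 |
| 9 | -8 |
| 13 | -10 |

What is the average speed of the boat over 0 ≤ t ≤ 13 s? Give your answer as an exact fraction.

Average speed = (total path length)/(elapsed time); on a piecewise-linear x-t graph the path length is Σ|Δx|.
0–6 s: |Δx| = |8 − 5| = 3 m
6–9 s: |Δx| = |-8 − 8| = 16 m
9–13 s: |Δx| = |-10 − -8| = 2 m
Total path = 21 m; average speed = 21/13 = 21/13 m/s.

21/13 m/s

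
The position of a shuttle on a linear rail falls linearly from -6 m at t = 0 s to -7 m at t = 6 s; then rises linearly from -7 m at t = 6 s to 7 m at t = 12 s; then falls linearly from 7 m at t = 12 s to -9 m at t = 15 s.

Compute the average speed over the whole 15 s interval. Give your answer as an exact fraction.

Average speed = (total path length)/(elapsed time); on a piecewise-linear x-t graph the path length is Σ|Δx|.
0–6 s: |Δx| = |-7 − -6| = 1 m
6–12 s: |Δx| = |7 − -7| = 14 m
12–15 s: |Δx| = |-9 − 7| = 16 m
Total path = 31 m; average speed = 31/15 = 31/15 m/s.

31/15 m/s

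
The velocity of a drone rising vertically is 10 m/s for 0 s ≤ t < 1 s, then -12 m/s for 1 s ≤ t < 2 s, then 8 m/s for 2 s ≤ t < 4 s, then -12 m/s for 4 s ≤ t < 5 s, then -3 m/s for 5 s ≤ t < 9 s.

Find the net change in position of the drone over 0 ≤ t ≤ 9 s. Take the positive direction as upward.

-10 m

Displacement is the signed area under the v-t curve.
0–1 s: 10 × 1 = 10 m
1–2 s: -12 × 1 = -12 m
2–4 s: 8 × 2 = 16 m
4–5 s: -12 × 1 = -12 m
5–9 s: -3 × 4 = -12 m
Net displacement = -10 m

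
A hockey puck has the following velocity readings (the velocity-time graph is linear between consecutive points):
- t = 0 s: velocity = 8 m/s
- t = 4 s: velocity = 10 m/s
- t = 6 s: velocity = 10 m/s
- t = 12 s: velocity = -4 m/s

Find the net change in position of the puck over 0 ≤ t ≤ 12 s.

74 m

Displacement is the signed area under the v-t curve.
0–4 s: ½(8 + 10)(4) = 36 m
4–6 s: 10 × 2 = 20 m
6–12 s: ½(10 + -4)(6) = 18 m
Net displacement = 74 m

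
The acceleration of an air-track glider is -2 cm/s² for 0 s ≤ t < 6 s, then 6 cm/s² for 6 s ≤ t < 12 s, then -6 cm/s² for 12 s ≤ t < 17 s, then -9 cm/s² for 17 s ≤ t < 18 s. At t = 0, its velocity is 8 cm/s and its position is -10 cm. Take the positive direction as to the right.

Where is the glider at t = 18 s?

168.5 cm

On each constant-a segment, Δv = aΔt and Δx = v₀Δt + ½aΔt²; chain segment to segment.
0–6 s: v starts 8 cm/s; Δx = 8·6 + ½·-2·6² = 12 cm; v ends -4 cm/s.
6–12 s: v starts -4 cm/s; Δx = -4·6 + ½·6·6² = 84 cm; v ends 32 cm/s.
12–17 s: v starts 32 cm/s; Δx = 32·5 + ½·-6·5² = 85 cm; v ends 2 cm/s.
17–18 s: v starts 2 cm/s; Δx = 2·1 + ½·-9·1² = -2.5 cm; v ends -7 cm/s.
x(18) = -10 + Σ Δx = 168.5 cm.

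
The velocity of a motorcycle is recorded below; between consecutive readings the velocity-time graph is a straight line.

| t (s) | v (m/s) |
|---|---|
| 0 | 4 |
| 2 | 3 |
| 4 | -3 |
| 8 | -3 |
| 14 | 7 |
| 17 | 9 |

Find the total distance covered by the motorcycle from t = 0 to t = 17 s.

Total distance travelled is ∫|v| dt — sum the magnitudes of each area piece.
0–2 s: |½(4 + 3)(2)| = 7 m
2–4 s: v = 0 at t = 3 s; triangle areas 1.5 + 1.5 = 3 m
4–8 s: |-3| × 4 = 12 m
8–14 s: v = 0 at t = 9.8 s; triangle areas 2.7 + 14.7 = 17.4 m
14–17 s: |½(7 + 9)(3)| = 24 m
Total distance = 63.4 m

63.4 m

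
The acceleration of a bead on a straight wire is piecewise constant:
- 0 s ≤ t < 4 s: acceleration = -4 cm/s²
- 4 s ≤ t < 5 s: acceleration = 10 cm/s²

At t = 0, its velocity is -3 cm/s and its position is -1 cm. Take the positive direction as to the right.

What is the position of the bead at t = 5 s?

-59 cm

On each constant-a segment, Δv = aΔt and Δx = v₀Δt + ½aΔt²; chain segment to segment.
0–4 s: v starts -3 cm/s; Δx = -3·4 + ½·-4·4² = -44 cm; v ends -19 cm/s.
4–5 s: v starts -19 cm/s; Δx = -19·1 + ½·10·1² = -14 cm; v ends -9 cm/s.
x(5) = -1 + Σ Δx = -59 cm.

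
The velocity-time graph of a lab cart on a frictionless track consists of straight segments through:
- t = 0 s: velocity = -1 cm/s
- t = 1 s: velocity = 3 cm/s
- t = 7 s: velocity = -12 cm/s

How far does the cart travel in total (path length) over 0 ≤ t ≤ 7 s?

Total distance travelled is ∫|v| dt — sum the magnitudes of each area piece.
0–1 s: v = 0 at t = 0.25 s; triangle areas 0.125 + 1.125 = 1.25 cm
1–7 s: v = 0 at t = 2.2 s; triangle areas 1.8 + 28.8 = 30.6 cm
Total distance = 31.85 cm

31.85 cm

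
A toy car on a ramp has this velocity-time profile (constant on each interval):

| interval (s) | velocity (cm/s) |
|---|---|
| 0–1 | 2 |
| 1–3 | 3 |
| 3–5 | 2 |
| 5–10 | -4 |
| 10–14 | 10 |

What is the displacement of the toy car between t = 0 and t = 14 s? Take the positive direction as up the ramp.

32 cm

Net displacement equals the area under the velocity-time graph (areas below the axis count negative).
0–1 s: 2 × 1 = 2 cm
1–3 s: 3 × 2 = 6 cm
3–5 s: 2 × 2 = 4 cm
5–10 s: -4 × 5 = -20 cm
10–14 s: 10 × 4 = 40 cm
Net displacement = 32 cm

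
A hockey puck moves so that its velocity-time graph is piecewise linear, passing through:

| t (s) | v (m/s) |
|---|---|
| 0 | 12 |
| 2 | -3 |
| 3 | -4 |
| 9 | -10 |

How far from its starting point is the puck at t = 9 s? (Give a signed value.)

Displacement is the signed area under the v-t curve.
0–2 s: ½(12 + -3)(2) = 9 m
2–3 s: ½(-3 + -4)(1) = -3.5 m
3–9 s: ½(-4 + -10)(6) = -42 m
Net displacement = -36.5 m

-36.5 m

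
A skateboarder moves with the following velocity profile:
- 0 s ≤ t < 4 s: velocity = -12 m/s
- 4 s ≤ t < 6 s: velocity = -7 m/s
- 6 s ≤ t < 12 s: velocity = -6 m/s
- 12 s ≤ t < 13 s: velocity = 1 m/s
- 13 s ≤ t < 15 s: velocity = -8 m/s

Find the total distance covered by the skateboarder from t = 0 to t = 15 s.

115 m

Distance (not displacement) is the total path length: add the absolute areas under v-t.
0–4 s: |-12| × 4 = 48 m
4–6 s: |-7| × 2 = 14 m
6–12 s: |-6| × 6 = 36 m
12–13 s: |1| × 1 = 1 m
13–15 s: |-8| × 2 = 16 m
Total distance = 115 m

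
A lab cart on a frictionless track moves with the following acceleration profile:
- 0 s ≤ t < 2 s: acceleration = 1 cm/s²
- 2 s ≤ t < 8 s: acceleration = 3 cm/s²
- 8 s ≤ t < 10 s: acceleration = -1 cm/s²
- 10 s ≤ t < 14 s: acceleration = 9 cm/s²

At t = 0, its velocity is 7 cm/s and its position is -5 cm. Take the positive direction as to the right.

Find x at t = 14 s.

343 cm

On each constant-a segment, Δv = aΔt and Δx = v₀Δt + ½aΔt²; chain segment to segment.
0–2 s: v starts 7 cm/s; Δx = 7·2 + ½·1·2² = 16 cm; v ends 9 cm/s.
2–8 s: v starts 9 cm/s; Δx = 9·6 + ½·3·6² = 108 cm; v ends 27 cm/s.
8–10 s: v starts 27 cm/s; Δx = 27·2 + ½·-1·2² = 52 cm; v ends 25 cm/s.
10–14 s: v starts 25 cm/s; Δx = 25·4 + ½·9·4² = 172 cm; v ends 61 cm/s.
x(14) = -5 + Σ Δx = 343 cm.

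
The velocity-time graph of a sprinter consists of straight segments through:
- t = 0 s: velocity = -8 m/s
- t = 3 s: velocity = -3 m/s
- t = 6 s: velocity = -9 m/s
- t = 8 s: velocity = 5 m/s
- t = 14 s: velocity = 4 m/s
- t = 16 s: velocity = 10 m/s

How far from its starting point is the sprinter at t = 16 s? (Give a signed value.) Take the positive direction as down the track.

2.5 m

Net displacement equals the area under the velocity-time graph (areas below the axis count negative).
0–3 s: ½(-8 + -3)(3) = -16.5 m
3–6 s: ½(-3 + -9)(3) = -18 m
6–8 s: ½(-9 + 5)(2) = -4 m
8–14 s: ½(5 + 4)(6) = 27 m
14–16 s: ½(4 + 10)(2) = 14 m
Net displacement = 2.5 m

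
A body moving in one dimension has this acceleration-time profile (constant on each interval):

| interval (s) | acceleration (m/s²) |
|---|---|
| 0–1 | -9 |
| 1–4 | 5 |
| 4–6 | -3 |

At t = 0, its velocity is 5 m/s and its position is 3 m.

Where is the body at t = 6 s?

On each constant-a segment, Δv = aΔt and Δx = v₀Δt + ½aΔt²; chain segment to segment.
0–1 s: v starts 5 m/s; Δx = 5·1 + ½·-9·1² = 0.5 m; v ends -4 m/s.
1–4 s: v starts -4 m/s; Δx = -4·3 + ½·5·3² = 10.5 m; v ends 11 m/s.
4–6 s: v starts 11 m/s; Δx = 11·2 + ½·-3·2² = 16 m; v ends 5 m/s.
x(6) = 3 + Σ Δx = 30 m.

30 m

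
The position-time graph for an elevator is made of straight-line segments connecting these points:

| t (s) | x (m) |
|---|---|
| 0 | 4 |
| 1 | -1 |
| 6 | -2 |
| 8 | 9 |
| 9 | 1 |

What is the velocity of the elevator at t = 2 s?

Velocity is the slope of the x-t graph on 1–6 s: (-2 − -1)/(6 − 1) = -0.2 m/s.

-0.2 m/s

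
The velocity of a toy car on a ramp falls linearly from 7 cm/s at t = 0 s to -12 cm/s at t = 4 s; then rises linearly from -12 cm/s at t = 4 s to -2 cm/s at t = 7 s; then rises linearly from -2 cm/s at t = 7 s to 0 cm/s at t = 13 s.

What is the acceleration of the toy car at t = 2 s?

Acceleration is the slope of the v-t graph on 0–4 s: (-12 − 7)/(4 − 0) = -4.75 cm/s².

-4.75 cm/s²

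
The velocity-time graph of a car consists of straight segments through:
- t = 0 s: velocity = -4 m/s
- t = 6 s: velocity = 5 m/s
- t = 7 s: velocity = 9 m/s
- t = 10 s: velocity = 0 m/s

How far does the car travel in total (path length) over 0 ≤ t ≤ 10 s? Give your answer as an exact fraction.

205/6 m

Total distance travelled is ∫|v| dt — sum the magnitudes of each area piece.
0–6 s: v = 0 at t = 8/3 s; triangle areas 16/3 + 25/3 = 41/3 m
6–7 s: |½(5 + 9)(1)| = 7 m
7–10 s: |½(9 + 0)(3)| = 13.5 m
Total distance = 205/6 m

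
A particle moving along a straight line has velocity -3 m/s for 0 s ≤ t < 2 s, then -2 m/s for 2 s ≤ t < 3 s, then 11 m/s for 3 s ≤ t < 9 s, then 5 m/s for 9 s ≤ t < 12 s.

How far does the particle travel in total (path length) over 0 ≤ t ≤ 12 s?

89 m

Distance (not displacement) is the total path length: add the absolute areas under v-t.
0–2 s: |-3| × 2 = 6 m
2–3 s: |-2| × 1 = 2 m
3–9 s: |11| × 6 = 66 m
9–12 s: |5| × 3 = 15 m
Total distance = 89 m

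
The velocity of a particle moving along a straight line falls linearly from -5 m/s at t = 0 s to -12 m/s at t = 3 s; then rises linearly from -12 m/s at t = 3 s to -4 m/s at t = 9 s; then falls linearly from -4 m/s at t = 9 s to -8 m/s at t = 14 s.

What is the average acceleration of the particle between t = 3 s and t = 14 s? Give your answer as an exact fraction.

4/11 m/s²

Average acceleration = Δv/Δt = (-8 − -12)/(14 − 3) = 4/11 m/s².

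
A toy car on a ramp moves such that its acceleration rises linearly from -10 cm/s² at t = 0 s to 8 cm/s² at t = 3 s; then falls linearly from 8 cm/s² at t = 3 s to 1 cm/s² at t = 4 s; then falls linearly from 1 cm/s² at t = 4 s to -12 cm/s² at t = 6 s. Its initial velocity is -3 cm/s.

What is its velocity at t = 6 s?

-12.5 cm/s

Δv equals the area under the a-t graph; then v = v₀ + Δv.
0–3 s: ½(-10 + 8)(3) = -3 cm/s
3–4 s: ½(8 + 1)(1) = 4.5 cm/s
4–6 s: ½(1 + -12)(2) = -11 cm/s
Δv = -9.5 cm/s, so v(6) = -3 + (-9.5) = -12.5 cm/s.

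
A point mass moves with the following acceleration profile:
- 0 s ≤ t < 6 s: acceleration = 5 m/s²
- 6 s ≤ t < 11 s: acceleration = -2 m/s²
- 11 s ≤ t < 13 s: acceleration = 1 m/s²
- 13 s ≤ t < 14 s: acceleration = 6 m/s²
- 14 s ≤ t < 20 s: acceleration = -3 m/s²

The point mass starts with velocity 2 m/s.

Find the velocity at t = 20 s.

Δv equals the area under the a-t graph; then v = v₀ + Δv.
0–6 s: 5 × 6 = 30 m/s
6–11 s: -2 × 5 = -10 m/s
11–13 s: 1 × 2 = 2 m/s
13–14 s: 6 × 1 = 6 m/s
14–20 s: -3 × 6 = -18 m/s
Δv = 10 m/s, so v(20) = 2 + (10) = 12 m/s.

12 m/s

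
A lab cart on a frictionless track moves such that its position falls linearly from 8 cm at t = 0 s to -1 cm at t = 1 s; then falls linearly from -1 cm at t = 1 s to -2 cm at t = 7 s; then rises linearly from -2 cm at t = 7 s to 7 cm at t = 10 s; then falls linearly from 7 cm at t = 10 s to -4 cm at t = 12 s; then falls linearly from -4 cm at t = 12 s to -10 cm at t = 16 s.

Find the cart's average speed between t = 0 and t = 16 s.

2.25 cm/s

Average speed = (total path length)/(elapsed time); on a piecewise-linear x-t graph the path length is Σ|Δx|.
0–1 s: |Δx| = |-1 − 8| = 9 cm
1–7 s: |Δx| = |-2 − -1| = 1 cm
7–10 s: |Δx| = |7 − -2| = 9 cm
10–12 s: |Δx| = |-4 − 7| = 11 cm
12–16 s: |Δx| = |-10 − -4| = 6 cm
Total path = 36 cm; average speed = 36/16 = 2.25 cm/s.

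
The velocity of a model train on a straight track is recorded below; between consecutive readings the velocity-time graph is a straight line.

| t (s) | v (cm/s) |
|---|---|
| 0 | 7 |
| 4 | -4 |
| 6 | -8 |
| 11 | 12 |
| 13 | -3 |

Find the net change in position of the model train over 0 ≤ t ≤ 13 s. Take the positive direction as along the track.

13 cm

Displacement is the signed area under the v-t curve.
0–4 s: ½(7 + -4)(4) = 6 cm
4–6 s: ½(-4 + -8)(2) = -12 cm
6–11 s: ½(-8 + 12)(5) = 10 cm
11–13 s: ½(12 + -3)(2) = 9 cm
Net displacement = 13 cm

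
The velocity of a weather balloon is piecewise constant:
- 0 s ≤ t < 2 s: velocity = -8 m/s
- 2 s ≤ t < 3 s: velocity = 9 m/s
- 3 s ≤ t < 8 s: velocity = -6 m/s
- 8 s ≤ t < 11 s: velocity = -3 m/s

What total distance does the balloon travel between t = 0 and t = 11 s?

64 m

Distance (not displacement) is the total path length: add the absolute areas under v-t.
0–2 s: |-8| × 2 = 16 m
2–3 s: |9| × 1 = 9 m
3–8 s: |-6| × 5 = 30 m
8–11 s: |-3| × 3 = 9 m
Total distance = 64 m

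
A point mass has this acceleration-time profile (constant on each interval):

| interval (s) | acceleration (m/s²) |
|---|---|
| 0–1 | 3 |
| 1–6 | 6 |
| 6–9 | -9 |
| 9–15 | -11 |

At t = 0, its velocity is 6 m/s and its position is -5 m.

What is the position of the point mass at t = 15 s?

73 m

On each constant-a segment, Δv = aΔt and Δx = v₀Δt + ½aΔt²; chain segment to segment.
0–1 s: v starts 6 m/s; Δx = 6·1 + ½·3·1² = 7.5 m; v ends 9 m/s.
1–6 s: v starts 9 m/s; Δx = 9·5 + ½·6·5² = 120 m; v ends 39 m/s.
6–9 s: v starts 39 m/s; Δx = 39·3 + ½·-9·3² = 76.5 m; v ends 12 m/s.
9–15 s: v starts 12 m/s; Δx = 12·6 + ½·-11·6² = -126 m; v ends -54 m/s.
x(15) = -5 + Σ Δx = 73 m.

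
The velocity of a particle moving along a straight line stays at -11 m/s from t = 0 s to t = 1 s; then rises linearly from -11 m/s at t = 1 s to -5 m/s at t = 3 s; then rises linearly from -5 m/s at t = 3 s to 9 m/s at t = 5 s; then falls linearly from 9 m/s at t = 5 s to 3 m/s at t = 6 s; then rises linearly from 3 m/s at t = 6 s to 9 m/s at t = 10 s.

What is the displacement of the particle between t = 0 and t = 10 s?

7 m

Net displacement equals the area under the velocity-time graph (areas below the axis count negative).
0–1 s: -11 × 1 = -11 m
1–3 s: ½(-11 + -5)(2) = -16 m
3–5 s: ½(-5 + 9)(2) = 4 m
5–6 s: ½(9 + 3)(1) = 6 m
6–10 s: ½(3 + 9)(4) = 24 m
Net displacement = 7 m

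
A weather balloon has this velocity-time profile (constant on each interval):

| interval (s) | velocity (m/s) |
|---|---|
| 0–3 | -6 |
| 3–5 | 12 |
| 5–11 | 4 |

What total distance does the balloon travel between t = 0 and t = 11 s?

66 m

Distance (not displacement) is the total path length: add the absolute areas under v-t.
0–3 s: |-6| × 3 = 18 m
3–5 s: |12| × 2 = 24 m
5–11 s: |4| × 6 = 24 m
Total distance = 66 m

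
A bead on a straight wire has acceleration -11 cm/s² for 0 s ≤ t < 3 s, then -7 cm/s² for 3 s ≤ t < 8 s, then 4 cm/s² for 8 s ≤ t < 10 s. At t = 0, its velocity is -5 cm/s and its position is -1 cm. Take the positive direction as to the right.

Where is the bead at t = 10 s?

-481 cm

On each constant-a segment, Δv = aΔt and Δx = v₀Δt + ½aΔt²; chain segment to segment.
0–3 s: v starts -5 cm/s; Δx = -5·3 + ½·-11·3² = -64.5 cm; v ends -38 cm/s.
3–8 s: v starts -38 cm/s; Δx = -38·5 + ½·-7·5² = -277.5 cm; v ends -73 cm/s.
8–10 s: v starts -73 cm/s; Δx = -73·2 + ½·4·2² = -138 cm; v ends -65 cm/s.
x(10) = -1 + Σ Δx = -481 cm.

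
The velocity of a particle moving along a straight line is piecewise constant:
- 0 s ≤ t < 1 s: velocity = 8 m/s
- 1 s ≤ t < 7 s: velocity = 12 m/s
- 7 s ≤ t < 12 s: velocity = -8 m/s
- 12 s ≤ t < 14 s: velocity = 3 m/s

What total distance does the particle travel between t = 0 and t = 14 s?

Total distance travelled is ∫|v| dt — sum the magnitudes of each area piece.
0–1 s: |8| × 1 = 8 m
1–7 s: |12| × 6 = 72 m
7–12 s: |-8| × 5 = 40 m
12–14 s: |3| × 2 = 6 m
Total distance = 126 m

126 m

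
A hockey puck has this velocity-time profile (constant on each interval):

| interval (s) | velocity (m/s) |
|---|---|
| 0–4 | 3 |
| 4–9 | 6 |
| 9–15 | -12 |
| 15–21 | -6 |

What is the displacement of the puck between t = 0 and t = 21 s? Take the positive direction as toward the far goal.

-66 m

Net displacement equals the area under the velocity-time graph (areas below the axis count negative).
0–4 s: 3 × 4 = 12 m
4–9 s: 6 × 5 = 30 m
9–15 s: -12 × 6 = -72 m
15–21 s: -6 × 6 = -36 m
Net displacement = -66 m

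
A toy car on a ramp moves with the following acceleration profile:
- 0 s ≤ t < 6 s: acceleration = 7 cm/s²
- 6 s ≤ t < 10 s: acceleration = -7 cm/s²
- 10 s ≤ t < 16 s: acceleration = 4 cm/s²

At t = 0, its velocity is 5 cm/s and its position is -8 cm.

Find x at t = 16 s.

On each constant-a segment, Δv = aΔt and Δx = v₀Δt + ½aΔt²; chain segment to segment.
0–6 s: v starts 5 cm/s; Δx = 5·6 + ½·7·6² = 156 cm; v ends 47 cm/s.
6–10 s: v starts 47 cm/s; Δx = 47·4 + ½·-7·4² = 132 cm; v ends 19 cm/s.
10–16 s: v starts 19 cm/s; Δx = 19·6 + ½·4·6² = 186 cm; v ends 43 cm/s.
x(16) = -8 + Σ Δx = 466 cm.

466 cm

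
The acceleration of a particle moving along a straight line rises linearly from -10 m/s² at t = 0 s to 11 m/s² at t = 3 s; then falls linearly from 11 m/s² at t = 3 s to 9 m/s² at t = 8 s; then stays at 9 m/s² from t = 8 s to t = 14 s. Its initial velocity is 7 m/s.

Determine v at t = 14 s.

Δv equals the area under the a-t graph; then v = v₀ + Δv.
0–3 s: ½(-10 + 11)(3) = 1.5 m/s
3–8 s: ½(11 + 9)(5) = 50 m/s
8–14 s: 9 × 6 = 54 m/s
Δv = 105.5 m/s, so v(14) = 7 + (105.5) = 112.5 m/s.

112.5 m/s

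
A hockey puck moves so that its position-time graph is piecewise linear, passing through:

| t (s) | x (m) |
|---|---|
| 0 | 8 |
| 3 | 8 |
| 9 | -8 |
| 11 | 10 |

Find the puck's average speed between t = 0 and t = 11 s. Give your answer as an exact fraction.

34/11 m/s

Average speed = (total path length)/(elapsed time); on a piecewise-linear x-t graph the path length is Σ|Δx|.
0–3 s: |Δx| = |8 − 8| = 0 m
3–9 s: |Δx| = |-8 − 8| = 16 m
9–11 s: |Δx| = |10 − -8| = 18 m
Total path = 34 m; average speed = 34/11 = 34/11 m/s.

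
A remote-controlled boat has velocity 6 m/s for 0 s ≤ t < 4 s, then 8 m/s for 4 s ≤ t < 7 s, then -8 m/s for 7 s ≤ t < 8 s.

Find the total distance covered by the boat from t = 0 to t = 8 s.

Total distance travelled is ∫|v| dt — sum the magnitudes of each area piece.
0–4 s: |6| × 4 = 24 m
4–7 s: |8| × 3 = 24 m
7–8 s: |-8| × 1 = 8 m
Total distance = 56 m

56 m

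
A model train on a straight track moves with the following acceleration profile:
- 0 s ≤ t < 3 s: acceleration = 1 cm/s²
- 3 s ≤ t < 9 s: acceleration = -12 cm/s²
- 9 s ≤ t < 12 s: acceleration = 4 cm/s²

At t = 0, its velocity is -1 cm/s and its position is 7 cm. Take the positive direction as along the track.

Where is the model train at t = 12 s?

-387.5 cm

On each constant-a segment, Δv = aΔt and Δx = v₀Δt + ½aΔt²; chain segment to segment.
0–3 s: v starts -1 cm/s; Δx = -1·3 + ½·1·3² = 1.5 cm; v ends 2 cm/s.
3–9 s: v starts 2 cm/s; Δx = 2·6 + ½·-12·6² = -204 cm; v ends -70 cm/s.
9–12 s: v starts -70 cm/s; Δx = -70·3 + ½·4·3² = -192 cm; v ends -58 cm/s.
x(12) = 7 + Σ Δx = -387.5 cm.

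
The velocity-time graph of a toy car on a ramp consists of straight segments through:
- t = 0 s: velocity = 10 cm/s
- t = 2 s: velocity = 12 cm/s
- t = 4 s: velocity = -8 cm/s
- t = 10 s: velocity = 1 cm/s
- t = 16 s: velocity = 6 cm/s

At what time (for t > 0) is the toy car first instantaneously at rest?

t = 3.2 s

v changes sign on 2–4 s (from 12 to -8); the graph is linear there, so v = 0 at t = 2 + (-12)·(4 − 2)/(-8 − 12) = 3.2 s.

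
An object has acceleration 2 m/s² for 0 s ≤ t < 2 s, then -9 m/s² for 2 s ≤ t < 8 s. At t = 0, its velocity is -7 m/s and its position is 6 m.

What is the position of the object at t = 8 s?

-184 m

On each constant-a segment, Δv = aΔt and Δx = v₀Δt + ½aΔt²; chain segment to segment.
0–2 s: v starts -7 m/s; Δx = -7·2 + ½·2·2² = -10 m; v ends -3 m/s.
2–8 s: v starts -3 m/s; Δx = -3·6 + ½·-9·6² = -180 m; v ends -57 m/s.
x(8) = 6 + Σ Δx = -184 m.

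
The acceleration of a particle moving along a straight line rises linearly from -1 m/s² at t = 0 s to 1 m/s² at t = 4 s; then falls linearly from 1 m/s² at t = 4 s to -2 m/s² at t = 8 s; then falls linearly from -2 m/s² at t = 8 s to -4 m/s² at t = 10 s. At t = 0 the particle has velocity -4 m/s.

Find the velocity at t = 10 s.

Δv equals the area under the a-t graph; then v = v₀ + Δv.
0–4 s: ½(-1 + 1)(4) = 0 m/s
4–8 s: ½(1 + -2)(4) = -2 m/s
8–10 s: ½(-2 + -4)(2) = -6 m/s
Δv = -8 m/s, so v(10) = -4 + (-8) = -12 m/s.

-12 m/s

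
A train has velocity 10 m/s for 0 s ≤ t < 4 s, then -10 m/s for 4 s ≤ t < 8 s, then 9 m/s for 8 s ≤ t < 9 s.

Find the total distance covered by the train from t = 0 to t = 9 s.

89 m

Distance (not displacement) is the total path length: add the absolute areas under v-t.
0–4 s: |10| × 4 = 40 m
4–8 s: |-10| × 4 = 40 m
8–9 s: |9| × 1 = 9 m
Total distance = 89 m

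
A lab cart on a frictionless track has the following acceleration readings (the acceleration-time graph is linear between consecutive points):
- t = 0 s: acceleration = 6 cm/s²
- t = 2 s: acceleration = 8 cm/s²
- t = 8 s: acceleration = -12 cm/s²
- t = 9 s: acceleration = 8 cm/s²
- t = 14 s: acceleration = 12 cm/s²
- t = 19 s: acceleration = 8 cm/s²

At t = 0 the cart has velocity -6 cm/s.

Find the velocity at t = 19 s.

Δv equals the area under the a-t graph; then v = v₀ + Δv.
0–2 s: ½(6 + 8)(2) = 14 cm/s
2–8 s: ½(8 + -12)(6) = -12 cm/s
8–9 s: ½(-12 + 8)(1) = -2 cm/s
9–14 s: ½(8 + 12)(5) = 50 cm/s
14–19 s: ½(12 + 8)(5) = 50 cm/s
Δv = 100 cm/s, so v(19) = -6 + (100) = 94 cm/s.

94 cm/s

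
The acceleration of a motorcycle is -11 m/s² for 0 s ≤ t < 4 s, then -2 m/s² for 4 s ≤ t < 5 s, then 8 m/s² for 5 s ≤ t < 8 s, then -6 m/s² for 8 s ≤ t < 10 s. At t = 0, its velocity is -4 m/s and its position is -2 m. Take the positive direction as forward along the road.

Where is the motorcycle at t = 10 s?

On each constant-a segment, Δv = aΔt and Δx = v₀Δt + ½aΔt²; chain segment to segment.
0–4 s: v starts -4 m/s; Δx = -4·4 + ½·-11·4² = -104 m; v ends -48 m/s.
4–5 s: v starts -48 m/s; Δx = -48·1 + ½·-2·1² = -49 m; v ends -50 m/s.
5–8 s: v starts -50 m/s; Δx = -50·3 + ½·8·3² = -114 m; v ends -26 m/s.
8–10 s: v starts -26 m/s; Δx = -26·2 + ½·-6·2² = -64 m; v ends -38 m/s.
x(10) = -2 + Σ Δx = -333 m.

-333 m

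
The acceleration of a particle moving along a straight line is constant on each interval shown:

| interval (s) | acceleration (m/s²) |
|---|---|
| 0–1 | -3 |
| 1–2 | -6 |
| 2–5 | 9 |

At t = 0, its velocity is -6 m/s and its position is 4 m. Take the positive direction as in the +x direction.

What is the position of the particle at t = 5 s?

On each constant-a segment, Δv = aΔt and Δx = v₀Δt + ½aΔt²; chain segment to segment.
0–1 s: v starts -6 m/s; Δx = -6·1 + ½·-3·1² = -7.5 m; v ends -9 m/s.
1–2 s: v starts -9 m/s; Δx = -9·1 + ½·-6·1² = -12 m; v ends -15 m/s.
2–5 s: v starts -15 m/s; Δx = -15·3 + ½·9·3² = -4.5 m; v ends 12 m/s.
x(5) = 4 + Σ Δx = -20 m.

-20 m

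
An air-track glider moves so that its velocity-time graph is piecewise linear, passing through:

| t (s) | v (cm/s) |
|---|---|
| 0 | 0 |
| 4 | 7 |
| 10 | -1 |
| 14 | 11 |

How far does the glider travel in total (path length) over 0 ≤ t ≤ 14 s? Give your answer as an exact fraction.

637/12 cm

Total distance travelled is ∫|v| dt — sum the magnitudes of each area piece.
0–4 s: |½(0 + 7)(4)| = 14 cm
4–10 s: v = 0 at t = 9.25 s; triangle areas 18.375 + 0.375 = 18.75 cm
10–14 s: v = 0 at t = 31/3 s; triangle areas 1/6 + 121/6 = 61/3 cm
Total distance = 637/12 cm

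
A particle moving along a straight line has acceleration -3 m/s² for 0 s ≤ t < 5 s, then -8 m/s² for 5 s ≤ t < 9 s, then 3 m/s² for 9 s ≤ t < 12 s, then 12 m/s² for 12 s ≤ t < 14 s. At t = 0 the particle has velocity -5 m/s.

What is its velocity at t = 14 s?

-19 m/s

Δv equals the area under the a-t graph; then v = v₀ + Δv.
0–5 s: -3 × 5 = -15 m/s
5–9 s: -8 × 4 = -32 m/s
9–12 s: 3 × 3 = 9 m/s
12–14 s: 12 × 2 = 24 m/s
Δv = -14 m/s, so v(14) = -5 + (-14) = -19 m/s.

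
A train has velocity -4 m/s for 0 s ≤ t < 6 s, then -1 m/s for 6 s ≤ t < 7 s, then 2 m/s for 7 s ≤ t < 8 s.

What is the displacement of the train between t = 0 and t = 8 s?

Displacement is the signed area under the v-t curve.
0–6 s: -4 × 6 = -24 m
6–7 s: -1 × 1 = -1 m
7–8 s: 2 × 1 = 2 m
Net displacement = -23 m

-23 m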